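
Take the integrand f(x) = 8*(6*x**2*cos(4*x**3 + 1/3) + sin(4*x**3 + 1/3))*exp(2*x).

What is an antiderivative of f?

f has the shape u'v + uv' for u = 4*exp(2*x) and v = sin(4*x**3 + 1/3) — it is the derivative of the product u*v.
Check: d/dx[4*exp(2*x)*sin(4*x**3 + 1/3)] = 48*x**2*exp(2*x)*cos(4*x**3 + 1/3) + 8*exp(2*x)*sin(4*x**3 + 1/3), which equals f(x).

An antiderivative is F(x) = 4*exp(2*x)*sin(4*x**3 + 1/3).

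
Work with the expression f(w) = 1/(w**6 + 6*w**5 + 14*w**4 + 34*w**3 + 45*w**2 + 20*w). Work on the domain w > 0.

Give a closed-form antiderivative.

An antiderivative is F(w) = log(w)/20 - log(w + 1)/18 - log(w + 4)/756 + 13*log(w**2 + 5)/3780 - sqrt(5)*atan(sqrt(5)*w/5)/945 + 1/(18*w + 18).

Factor the denominator (w*(w + 1)**2*(w + 4)*(w**2 + 5)) and decompose: f = (13*w - 10)/(1890*(w**2 + 5)) - 1/(756*(w + 4)) - 1/(18*(w + 1)) - 1/(18*(w + 1)**2) + 1/(20*w); each piece integrates to a log, atan, or power term.
Check: d/dw[log(w)/20 - log(w + 1)/18 - log(w + 4)/756 + 13*log(w**2 + 5)/3780 - sqrt(5)*atan(sqrt(5)*w/5)/945 + 1/(18*w + 18)] = 1/(w**6 + 6*w**5 + 14*w**4 + 34*w**3 + 45*w**2 + 20*w) = f(w).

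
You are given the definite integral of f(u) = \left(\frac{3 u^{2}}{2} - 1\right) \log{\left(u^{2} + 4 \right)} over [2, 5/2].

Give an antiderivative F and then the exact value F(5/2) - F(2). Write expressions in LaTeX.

Antiderivative: F(u) = \frac{u^{3} \log{\left(u^{2} + 4 \right)}}{2} - \frac{u^{3}}{3} - u \log{\left(u^{2} + 4 \right)} + 6 u - 12 \operatorname{atan}{\left(\frac{u}{2} \right)}; value = - 12 \operatorname{atan}{\left(\frac{5}{4} \right)} - 2 \log{\left(8 \right)} + \frac{11}{24} + 3 \pi + \frac{85 \log{\left(\frac{41}{4} \right)}}{16}

Check any antiderivative F(u) by computing F'(u) and comparing it with f(u).
F(u) = \frac{u^{3} \log{\left(u^{2} + 4 \right)}}{2} - \frac{u^{3}}{3} - u \log{\left(u^{2} + 4 \right)} + 6 u - 12 \operatorname{atan}{\left(\frac{u}{2} \right)} is an antiderivative of f.
Check: d/du[\frac{u^{3} \log{\left(u^{2} + 4 \right)}}{2} - \frac{u^{3}}{3} - u \log{\left(u^{2} + 4 \right)} + 6 u - 12 \operatorname{atan}{\left(\frac{u}{2} \right)}] = \frac{3 u^{2} \log{\left(u^{2} + 4 \right)}}{2} - \log{\left(u^{2} + 4 \right)}, which equals f(u).
F(5/2) = - 12 \operatorname{atan}{\left(\frac{5}{4} \right)} + \frac{235}{24} + \frac{85 \log{\left(\frac{41}{4} \right)}}{16}; F(2) = - 3 \pi + 2 \log{\left(8 \right)} + \frac{28}{3}.
Integral = F(5/2) - F(2) = - 12 \operatorname{atan}{\left(\frac{5}{4} \right)} - 2 \log{\left(8 \right)} + \frac{11}{24} + 3 \pi + \frac{85 \log{\left(\frac{41}{4} \right)}}{16}.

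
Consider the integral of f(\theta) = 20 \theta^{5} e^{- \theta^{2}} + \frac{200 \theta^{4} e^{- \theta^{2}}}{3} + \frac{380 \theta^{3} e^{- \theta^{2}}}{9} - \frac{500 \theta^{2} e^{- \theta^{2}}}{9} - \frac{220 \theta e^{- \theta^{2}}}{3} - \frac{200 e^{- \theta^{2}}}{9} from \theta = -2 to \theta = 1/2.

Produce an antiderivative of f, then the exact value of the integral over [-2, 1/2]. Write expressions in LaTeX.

Recognize the product-rule pattern: f = u'v + uv' with u = - 10 \left(\theta^{2} + \frac{5 \theta}{3} + \frac{2}{3}\right)^{2}, v = e^{- \theta^{2}}, so integration by parts undoes it.
F(\theta) = - 10 \theta^{4} e^{- \theta^{2}} - \frac{100 \theta^{3} e^{- \theta^{2}}}{3} - \frac{370 \theta^{2} e^{- \theta^{2}}}{9} - \frac{200 \theta e^{- \theta^{2}}}{9} - \frac{40 e^{- \theta^{2}}}{9} is an antiderivative of f.
Check: d/d\theta[- 10 \theta^{4} e^{- \theta^{2}} - \frac{100 \theta^{3} e^{- \theta^{2}}}{3} - \frac{370 \theta^{2} e^{- \theta^{2}}}{9} - \frac{200 \theta e^{- \theta^{2}}}{9} - \frac{40 e^{- \theta^{2}}}{9}] = \frac{\left(180 \theta^{5} + 600 \theta^{4} + 380 \theta^{3} - 500 \theta^{2} - 660 \theta - 200\right) e^{- \theta^{2}}}{9}, which equals f(\theta).
F(1/2) = - \frac{245}{8 e^{\frac{1}{4}}}; F(-2) = - \frac{160}{9 e^{4}}.
Integral = F(1/2) - F(-2) = - \frac{245}{8 e^{\frac{1}{4}}} + \frac{160}{9 e^{4}}.

Antiderivative: F(\theta) = - 10 \theta^{4} e^{- \theta^{2}} - \frac{100 \theta^{3} e^{- \theta^{2}}}{3} - \frac{370 \theta^{2} e^{- \theta^{2}}}{9} - \frac{200 \theta e^{- \theta^{2}}}{9} - \frac{40 e^{- \theta^{2}}}{9}; value = - \frac{245}{8 e^{\frac{1}{4}}} + \frac{160}{9 e^{4}}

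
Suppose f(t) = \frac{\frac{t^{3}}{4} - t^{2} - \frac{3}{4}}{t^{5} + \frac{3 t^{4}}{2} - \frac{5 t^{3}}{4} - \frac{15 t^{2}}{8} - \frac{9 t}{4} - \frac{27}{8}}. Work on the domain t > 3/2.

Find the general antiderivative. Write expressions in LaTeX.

F(t) = - \frac{23 \log{\left(t - \frac{3}{2} \right)}}{312} + \frac{59 \log{\left(t + \frac{3}{2} \right)}}{4056} + \frac{5 \log{\left(t^{2} + 1 \right)}}{169} - \frac{2 \operatorname{atan}{\left(t \right)}}{169} - \frac{41}{104 t + 156} + C

Factor the denominator (\left(2 t - 3\right) \left(2 t + 3\right)^{2} \left(t^{2} + 1\right)) and decompose: f = \frac{2 \left(5 t - 1\right)}{169 \left(t^{2} + 1\right)} + \frac{59}{2028 \left(2 t + 3\right)} + \frac{41}{26 \left(2 t + 3\right)^{2}} - \frac{23}{156 \left(2 t - 3\right)}; each piece integrates to a log, atan, or power term.
Check: d/dt[- \frac{23 \log{\left(t - \frac{3}{2} \right)}}{312} + \frac{59 \log{\left(t + \frac{3}{2} \right)}}{4056} + \frac{5 \log{\left(t^{2} + 1 \right)}}{169} - \frac{2 \operatorname{atan}{\left(t \right)}}{169} - \frac{41}{104 t + 156}] = \frac{2 t^{3} - 8 t^{2} - 6}{8 t^{5} + 12 t^{4} - 10 t^{3} - 15 t^{2} - 18 t - 27}, which equals f(t).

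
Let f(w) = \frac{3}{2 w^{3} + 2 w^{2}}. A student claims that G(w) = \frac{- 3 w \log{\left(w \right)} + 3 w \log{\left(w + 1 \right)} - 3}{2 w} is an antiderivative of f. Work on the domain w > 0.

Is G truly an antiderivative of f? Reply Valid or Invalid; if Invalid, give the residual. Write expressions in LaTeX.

Valid. The derivative of G reproduces f.

d/dw[G] = \frac{3}{2 w^{3} + 2 w^{2}}
This equals f(w) exactly, so the claim holds.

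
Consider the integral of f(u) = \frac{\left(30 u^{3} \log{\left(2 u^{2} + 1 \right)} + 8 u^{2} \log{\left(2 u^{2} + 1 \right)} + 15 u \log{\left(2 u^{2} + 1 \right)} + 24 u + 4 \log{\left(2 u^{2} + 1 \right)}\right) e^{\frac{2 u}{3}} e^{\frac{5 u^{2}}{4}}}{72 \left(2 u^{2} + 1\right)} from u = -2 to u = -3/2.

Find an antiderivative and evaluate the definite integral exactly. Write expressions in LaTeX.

Antiderivative: F(u) = \frac{e^{\frac{2 u}{3}} e^{\frac{5 u^{2}}{4}} \log{\left(2 u^{2} + 1 \right)}}{12}; value = - \frac{e^{\frac{11}{3}} \log{\left(9 \right)}}{12} + \frac{e^{\frac{29}{16}} \log{\left(\frac{11}{2} \right)}}{12}

f has the shape v'r + vr' for v = \frac{e^{\frac{5 u^{2}}{4} + \frac{2 u}{3}}}{12} and r = \log{\left(2 u^{2} + 1 \right)} — it is the derivative of the product v*r.
F(u) = \frac{e^{\frac{2 u}{3}} e^{\frac{5 u^{2}}{4}} \log{\left(2 u^{2} + 1 \right)}}{12} is an antiderivative of f.
Check: d/du[\frac{e^{\frac{2 u}{3}} e^{\frac{5 u^{2}}{4}} \log{\left(2 u^{2} + 1 \right)}}{12}] = \frac{30 u^{3} e^{\frac{2 u}{3}} e^{\frac{5 u^{2}}{4}} \log{\left(2 u^{2} + 1 \right)} + 8 u^{2} e^{\frac{2 u}{3}} e^{\frac{5 u^{2}}{4}} \log{\left(2 u^{2} + 1 \right)} + 15 u e^{\frac{2 u}{3}} e^{\frac{5 u^{2}}{4}} \log{\left(2 u^{2} + 1 \right)} + 24 u e^{\frac{2 u}{3}} e^{\frac{5 u^{2}}{4}} + 4 e^{\frac{2 u}{3}} e^{\frac{5 u^{2}}{4}} \log{\left(2 u^{2} + 1 \right)}}{144 u^{2} + 72}, which equals f(u).
F(-3/2) = \frac{e^{\frac{29}{16}} \log{\left(\frac{11}{2} \right)}}{12}; F(-2) = \frac{e^{\frac{11}{3}} \log{\left(9 \right)}}{12}.
Integral = F(-3/2) - F(-2) = - \frac{e^{\frac{11}{3}} \log{\left(9 \right)}}{12} + \frac{e^{\frac{29}{16}} \log{\left(\frac{11}{2} \right)}}{12}.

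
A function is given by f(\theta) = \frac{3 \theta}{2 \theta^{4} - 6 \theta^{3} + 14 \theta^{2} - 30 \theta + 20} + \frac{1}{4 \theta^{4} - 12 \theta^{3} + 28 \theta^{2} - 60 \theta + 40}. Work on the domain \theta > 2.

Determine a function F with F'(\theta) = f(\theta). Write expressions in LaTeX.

Factor the denominator (4 \left(\theta - 2\right) \left(\theta - 1\right) \left(\theta^{2} + 5\right)) and decompose: f = - \frac{5 \theta + 31}{72 \left(\theta^{2} + 5\right)} - \frac{7}{24 \left(\theta - 1\right)} + \frac{13}{36 \left(\theta - 2\right)}; each piece integrates to a log, atan, or power term.
Check: d/d\theta[\frac{260 \log{\left(\theta - 2 \right)} - 210 \log{\left(\theta - 1 \right)} - 25 \log{\left(\theta^{2} + 5 \right)} - 62 \sqrt{5} \operatorname{atan}{\left(\frac{\sqrt{5} \theta}{5} \right)}}{720}] = \frac{6 \theta + 1}{4 \theta^{4} - 12 \theta^{3} + 28 \theta^{2} - 60 \theta + 40}, which equals f(\theta).

An antiderivative is F(\theta) = \frac{260 \log{\left(\theta - 2 \right)} - 210 \log{\left(\theta - 1 \right)} - 25 \log{\left(\theta^{2} + 5 \right)} - 62 \sqrt{5} \operatorname{atan}{\left(\frac{\sqrt{5} \theta}{5} \right)}}{720}.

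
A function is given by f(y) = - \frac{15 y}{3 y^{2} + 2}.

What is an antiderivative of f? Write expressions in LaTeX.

f matches the chain-rule pattern g'(h)*h' with inner function h(y) = \frac{3 y^{2}}{2} + 1; substituting u = h(y) collapses the integral.
Check: d/dy[- \frac{5 \log{\left(\frac{3 y^{2}}{2} + 1 \right)}}{2}] = - \frac{15 y}{3 y^{2} + 2} = f(y).

An antiderivative is F(y) = - \frac{5 \log{\left(\frac{3 y^{2}}{2} + 1 \right)}}{2}.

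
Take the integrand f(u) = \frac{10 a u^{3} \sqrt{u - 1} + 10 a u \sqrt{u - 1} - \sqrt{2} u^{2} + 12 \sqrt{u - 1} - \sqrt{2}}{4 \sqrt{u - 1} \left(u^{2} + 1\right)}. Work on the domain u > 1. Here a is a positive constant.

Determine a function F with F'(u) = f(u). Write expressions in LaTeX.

An antiderivative is F(u) = \frac{5 a u^{2} - 2 \sqrt{2} \sqrt{u - 1} + 12 \operatorname{atan}{\left(u \right)}}{4}.

Recover f(u) by differentiating a candidate F(u); any mismatch rules it out.
Check: d/du[\frac{5 a u^{2} - 2 \sqrt{2} \sqrt{u - 1} + 12 \operatorname{atan}{\left(u \right)}}{4}] = \frac{10 a u^{3} \sqrt{u - 1} + 10 a u \sqrt{u - 1} - \sqrt{2} u^{2} + 12 \sqrt{u - 1} - \sqrt{2}}{4 u^{2} \sqrt{u - 1} + 4 \sqrt{u - 1}}, which equals f(u).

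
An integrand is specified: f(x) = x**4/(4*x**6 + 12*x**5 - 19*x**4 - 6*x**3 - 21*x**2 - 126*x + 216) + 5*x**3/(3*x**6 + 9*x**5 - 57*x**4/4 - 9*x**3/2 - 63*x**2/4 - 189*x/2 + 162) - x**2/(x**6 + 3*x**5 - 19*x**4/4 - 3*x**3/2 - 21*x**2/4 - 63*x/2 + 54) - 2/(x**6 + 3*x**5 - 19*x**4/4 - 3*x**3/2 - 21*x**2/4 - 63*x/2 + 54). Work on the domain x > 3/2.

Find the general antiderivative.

F(x) = 10942*log(x - 3/2)/124509 - 92*log(x + 2)/1029 + 364*log(x + 4)/6897 - 167*log(x**2 + 3)/6517 + 2431*sqrt(3)*atan(sqrt(3)*x/3)/58653 - 169/(6468*x - 9702) + C

The denominator factors as 3*(x + 2)*(x + 4)*(2*x - 3)**2*(x**2 + 3); partial fractions split f into directly integrable pieces: -(1002*x - 2431)/(19551*(x**2 + 3)) + 21884/(124509*(2*x - 3)) + 169/(1617*(2*x - 3)**2) + 364/(6897*(x + 4)) - 92/(1029*(x + 2)).
Check: d/dx[10942*log(x - 3/2)/124509 - 92*log(x + 2)/1029 + 364*log(x + 4)/6897 - 167*log(x**2 + 3)/6517 + 2431*sqrt(3)*atan(sqrt(3)*x/3)/58653 - 169/(6468*x - 9702)] = (3*x**4 + 20*x**3 - 12*x**2 - 24)/(12*x**6 + 36*x**5 - 57*x**4 - 18*x**3 - 63*x**2 - 378*x + 648), which equals f(x).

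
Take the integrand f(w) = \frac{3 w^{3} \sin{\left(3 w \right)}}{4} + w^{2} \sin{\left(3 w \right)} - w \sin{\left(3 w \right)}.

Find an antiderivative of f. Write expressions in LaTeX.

The integrand splits into summands that can be handled one at a time.
Check: d/dw[- \frac{w^{3} \cos{\left(3 w \right)}}{4} + \frac{w^{2} \sin{\left(3 w \right)}}{4} - \frac{w^{2} \cos{\left(3 w \right)}}{3} + \frac{2 w \sin{\left(3 w \right)}}{9} + \frac{w \cos{\left(3 w \right)}}{2} - \frac{\sin{\left(3 w \right)}}{6} + \frac{2 \cos{\left(3 w \right)}}{27}] = \frac{3 w^{3} \sin{\left(3 w \right)}}{4} + w^{2} \sin{\left(3 w \right)} - w \sin{\left(3 w \right)} = f(w).

An antiderivative is F(w) = - \frac{w^{3} \cos{\left(3 w \right)}}{4} + \frac{w^{2} \sin{\left(3 w \right)}}{4} - \frac{w^{2} \cos{\left(3 w \right)}}{3} + \frac{2 w \sin{\left(3 w \right)}}{9} + \frac{w \cos{\left(3 w \right)}}{2} - \frac{\sin{\left(3 w \right)}}{6} + \frac{2 \cos{\left(3 w \right)}}{27}.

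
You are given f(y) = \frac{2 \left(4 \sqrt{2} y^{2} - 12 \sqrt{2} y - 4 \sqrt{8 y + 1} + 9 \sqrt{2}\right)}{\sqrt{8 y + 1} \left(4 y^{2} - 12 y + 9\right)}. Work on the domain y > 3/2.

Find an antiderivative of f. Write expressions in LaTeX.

Any candidate F(y) must reproduce f(y) exactly when differentiated.
Check: d/dy[\sqrt{4 y + \frac{1}{2}} + \frac{4}{2 y - 3}] = \frac{8 \sqrt{2} y^{2} - 24 \sqrt{2} y - 8 \sqrt{8 y + 1} + 18 \sqrt{2}}{4 y^{2} \sqrt{8 y + 1} - 12 y \sqrt{8 y + 1} + 9 \sqrt{8 y + 1}}, which equals f(y).

An antiderivative is F(y) = \sqrt{4 y + \frac{1}{2}} + \frac{4}{2 y - 3}.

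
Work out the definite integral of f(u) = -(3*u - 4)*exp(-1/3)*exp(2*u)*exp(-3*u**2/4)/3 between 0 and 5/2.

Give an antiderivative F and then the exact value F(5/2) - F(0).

f matches the chain-rule pattern g'(h)*h' with inner function h(u) = -3*u**2/4 + 2*u - 1/3; substituting w = h(u) collapses the integral.
F(u) = 2*exp(-3*u**2/4 + 2*u - 1/3)/3 is an antiderivative of f.
Check: d/du[2*exp(-3*u**2/4 + 2*u - 1/3)/3] = (4 - 3*u)*exp(-1/3)*exp(2*u)*exp(-3*u**2/4)/3, which equals f(u).
F(5/2) = 2*exp(-1/48)/3; F(0) = 2*exp(-1/3)/3.
Integral = F(5/2) - F(0) = -2*exp(-1/3)/3 + 2*exp(-1/48)/3.

Antiderivative: F(u) = 2*exp(-3*u**2/4 + 2*u - 1/3)/3; value = -2*exp(-1/3)/3 + 2*exp(-1/48)/3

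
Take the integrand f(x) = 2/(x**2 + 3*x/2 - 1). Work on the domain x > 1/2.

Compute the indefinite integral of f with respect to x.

The denominator factors as (x + 2)*(2*x - 1); partial fractions split f into directly integrable pieces: 8/(5*(2*x - 1)) - 4/(5*(x + 2)).
Check: d/dx[-4*(-log(x - 1/2) + log(x + 2))/5] = 4/(2*x**2 + 3*x - 2), which equals f(x).

F(x) = -4*(-log(x - 1/2) + log(x + 2))/5 + C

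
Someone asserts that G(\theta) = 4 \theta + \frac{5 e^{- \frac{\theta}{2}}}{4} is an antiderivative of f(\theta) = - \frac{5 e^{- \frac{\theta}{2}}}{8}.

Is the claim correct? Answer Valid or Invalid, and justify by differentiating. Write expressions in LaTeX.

Invalid: d/d\theta[G] - f = 4, which is not 0.

d/d\theta[G] = \frac{\left(32 e^{\frac{\theta}{2}} - 5\right) e^{- \frac{\theta}{2}}}{8}
d/d\theta[G] - f(\theta) = 4 != 0.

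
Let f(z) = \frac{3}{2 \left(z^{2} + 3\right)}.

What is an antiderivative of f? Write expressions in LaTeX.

Differentiate the proposed F(z) back; it has to land on f(z) exactly.
Check: d/dz[\frac{\sqrt{3} \operatorname{atan}{\left(\frac{\sqrt{3} z}{3} \right)}}{2}] = \frac{3}{2 z^{2} + 6}, which equals f(z).

An antiderivative is F(z) = \frac{\sqrt{3} \operatorname{atan}{\left(\frac{\sqrt{3} z}{3} \right)}}{2}.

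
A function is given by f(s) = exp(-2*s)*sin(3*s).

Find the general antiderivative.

F(s) = -(2*sin(3*s) + 3*cos(3*s))*exp(-2*s)/13 + C

For F(s) to be correct the identity F'(s) - f(s) = 0 must hold.
Check: d/ds[-(2*sin(3*s) + 3*cos(3*s))*exp(-2*s)/13] = exp(-2*s)*sin(3*s) = f(s).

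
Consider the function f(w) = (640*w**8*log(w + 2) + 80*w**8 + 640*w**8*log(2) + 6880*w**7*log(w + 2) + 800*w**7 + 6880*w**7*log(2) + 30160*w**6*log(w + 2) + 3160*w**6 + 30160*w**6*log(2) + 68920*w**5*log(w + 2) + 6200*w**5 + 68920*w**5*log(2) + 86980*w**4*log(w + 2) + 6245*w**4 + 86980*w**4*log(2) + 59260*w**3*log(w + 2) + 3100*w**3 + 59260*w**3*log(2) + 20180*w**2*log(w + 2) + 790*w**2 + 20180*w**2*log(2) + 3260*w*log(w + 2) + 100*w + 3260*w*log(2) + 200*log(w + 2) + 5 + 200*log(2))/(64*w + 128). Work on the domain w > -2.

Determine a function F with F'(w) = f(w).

f has the shape u'v + uv' for u = 5*(w**2 + 5*w/2 + 1/2)**4/4 and v = log(2*w + 4) — it is the derivative of the product u*v.
Check: d/dw[5*(2*w**2 + 5*w + 1)**4*log(2*w + 4)/64] = (640*w**8*log(w + 2) + 80*w**8 + 640*w**8*log(2) + 6880*w**7*log(w + 2) + 800*w**7 + 6880*w**7*log(2) + 30160*w**6*log(w + 2) + 3160*w**6 + 30160*w**6*log(2) + 68920*w**5*log(w + 2) + 6200*w**5 + 68920*w**5*log(2) + 86980*w**4*log(w + 2) + 6245*w**4 + 86980*w**4*log(2) + 59260*w**3*log(w + 2) + 3100*w**3 + 59260*w**3*log(2) + 20180*w**2*log(w + 2) + 790*w**2 + 20180*w**2*log(2) + 3260*w*log(w + 2) + 100*w + 3260*w*log(2) + 200*log(w + 2) + 5 + 200*log(2))/(64*w + 128) = f(w).

An antiderivative is F(w) = 5*(2*w**2 + 5*w + 1)**4*log(2*w + 4)/64.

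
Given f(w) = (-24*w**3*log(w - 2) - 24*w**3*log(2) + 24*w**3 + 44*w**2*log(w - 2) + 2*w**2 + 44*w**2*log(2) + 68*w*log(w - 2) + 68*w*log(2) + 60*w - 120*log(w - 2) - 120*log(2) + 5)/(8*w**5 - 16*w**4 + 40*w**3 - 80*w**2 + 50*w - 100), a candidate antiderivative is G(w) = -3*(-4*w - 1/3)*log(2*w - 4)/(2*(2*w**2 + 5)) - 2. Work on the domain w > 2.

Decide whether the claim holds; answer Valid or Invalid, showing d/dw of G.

d/dw[G] = (-24*w**3*log(w - 2) - 24*w**3*log(2) + 24*w**3 + 44*w**2*log(w - 2) + 2*w**2 + 44*w**2*log(2) + 68*w*log(w - 2) + 68*w*log(2) + 60*w - 120*log(w - 2) - 120*log(2) + 5)/(8*w**5 - 16*w**4 + 40*w**3 - 80*w**2 + 50*w - 100)
This equals f(w) exactly, so the claim holds.

Valid - differentiating G returns exactly f.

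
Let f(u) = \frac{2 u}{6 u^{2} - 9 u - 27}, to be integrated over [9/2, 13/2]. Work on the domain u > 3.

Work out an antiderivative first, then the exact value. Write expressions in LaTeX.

Antiderivative: F(u) = \frac{2 \log{\left(u - 3 \right)}}{9} + \frac{\log{\left(u + \frac{3}{2} \right)}}{9}; value = - \frac{\log{\left(6 \right)}}{9} - \frac{2 \log{\left(\frac{3}{2} \right)}}{9} + \frac{\log{\left(8 \right)}}{9} + \frac{2 \log{\left(\frac{7}{2} \right)}}{9}

The denominator factors as 3 \left(u - 3\right) \left(2 u + 3\right); partial fractions split f into directly integrable pieces: \frac{2}{9 \left(2 u + 3\right)} + \frac{2}{9 \left(u - 3\right)}.
F(u) = \frac{2 \log{\left(u - 3 \right)}}{9} + \frac{\log{\left(u + \frac{3}{2} \right)}}{9} is an antiderivative of f.
Check: d/du[\frac{2 \log{\left(u - 3 \right)}}{9} + \frac{\log{\left(u + \frac{3}{2} \right)}}{9}] = \frac{2 u}{6 u^{2} - 9 u - 27} = f(u).
F(13/2) = \frac{\log{\left(8 \right)}}{9} + \frac{2 \log{\left(\frac{7}{2} \right)}}{9}; F(9/2) = \frac{2 \log{\left(\frac{3}{2} \right)}}{9} + \frac{\log{\left(6 \right)}}{9}.
Integral = F(13/2) - F(9/2) = - \frac{\log{\left(6 \right)}}{9} - \frac{2 \log{\left(\frac{3}{2} \right)}}{9} + \frac{\log{\left(8 \right)}}{9} + \frac{2 \log{\left(\frac{7}{2} \right)}}{9}.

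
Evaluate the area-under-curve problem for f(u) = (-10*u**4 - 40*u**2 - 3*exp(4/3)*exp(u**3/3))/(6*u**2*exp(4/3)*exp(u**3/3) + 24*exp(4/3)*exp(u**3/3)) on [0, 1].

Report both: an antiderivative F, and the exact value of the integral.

Differentiate the proposed F(u) back; it has to land on f(u) exactly.
F(u) = -atan(u/2)/4 + 5*exp(-4/3)*exp(-u**3/3)/3 is an antiderivative of f.
Check: d/du[-atan(u/2)/4 + 5*exp(-4/3)*exp(-u**3/3)/3] = (-10*u**4 - 40*u**2 - 3*exp(4/3)*exp(u**3/3))/(6*u**2*exp(4/3)*exp(u**3/3) + 24*exp(4/3)*exp(u**3/3)) = f(u).
F(1) = -atan(1/2)/4 + 5*exp(-5/3)/3; F(0) = 5*exp(-4/3)/3.
Integral = F(1) - F(0) = -5*exp(-4/3)/3 - atan(1/2)/4 + 5*exp(-5/3)/3.

Antiderivative: F(u) = -atan(u/2)/4 + 5*exp(-4/3)*exp(-u**3/3)/3; value = -5*exp(-4/3)/3 - atan(1/2)/4 + 5*exp(-5/3)/3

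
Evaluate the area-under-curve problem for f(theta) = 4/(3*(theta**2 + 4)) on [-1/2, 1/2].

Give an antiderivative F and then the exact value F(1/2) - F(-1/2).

Antiderivative: F(theta) = 2*atan(theta/2)/3; value = 4*atan(1/4)/3

A first test for any F(theta): its theta-derivative must equal f(theta) identically.
F(theta) = 2*atan(theta/2)/3 is an antiderivative of f.
Check: d/dtheta[2*atan(theta/2)/3] = 4/(3*theta**2 + 12), which equals f(theta).
F(1/2) = 2*atan(1/4)/3; F(-1/2) = -2*atan(1/4)/3.
Integral = F(1/2) - F(-1/2) = 4*atan(1/4)/3.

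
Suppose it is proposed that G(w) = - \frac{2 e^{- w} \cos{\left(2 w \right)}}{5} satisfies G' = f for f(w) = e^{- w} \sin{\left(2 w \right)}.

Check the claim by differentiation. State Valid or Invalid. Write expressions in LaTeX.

d/dw[G] = \frac{\left(4 \sin{\left(2 w \right)} + 2 \cos{\left(2 w \right)}\right) e^{- w}}{5}
d/dw[G] - f(w) = \frac{\left(- \sin{\left(2 w \right)} + 2 \cos{\left(2 w \right)}\right) e^{- w}}{5} != 0.

Invalid: d/dw[G] - f = \frac{\left(- \sin{\left(2 w \right)} + 2 \cos{\left(2 w \right)}\right) e^{- w}}{5}, which is not 0.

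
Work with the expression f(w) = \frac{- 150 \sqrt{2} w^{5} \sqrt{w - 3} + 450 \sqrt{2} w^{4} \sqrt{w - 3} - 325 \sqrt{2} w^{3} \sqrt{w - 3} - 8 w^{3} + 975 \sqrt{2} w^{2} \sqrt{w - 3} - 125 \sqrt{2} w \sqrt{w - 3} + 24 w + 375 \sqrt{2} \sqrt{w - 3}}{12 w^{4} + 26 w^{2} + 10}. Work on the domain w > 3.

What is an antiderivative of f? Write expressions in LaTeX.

An antiderivative is F(w) = - \frac{5 \left(2 w - 6\right)^{\frac{5}{2}}}{4} - \frac{4 \log{\left(3 w^{2} + 5 \right)}}{3} + \log{\left(4 w^{2} + 2 \right)}.

An antiderivative F(w) passes only if d/dw[F] lands on f(w) exactly.
Check: d/dw[- \frac{5 \left(2 w - 6\right)^{\frac{5}{2}}}{4} - \frac{4 \log{\left(3 w^{2} + 5 \right)}}{3} + \log{\left(4 w^{2} + 2 \right)}] = \frac{- 150 \sqrt{2} w^{5} \sqrt{w - 3} + 450 \sqrt{2} w^{4} \sqrt{w - 3} - 325 \sqrt{2} w^{3} \sqrt{w - 3} - 8 w^{3} + 975 \sqrt{2} w^{2} \sqrt{w - 3} - 125 \sqrt{2} w \sqrt{w - 3} + 24 w + 375 \sqrt{2} \sqrt{w - 3}}{12 w^{4} + 26 w^{2} + 10} = f(w).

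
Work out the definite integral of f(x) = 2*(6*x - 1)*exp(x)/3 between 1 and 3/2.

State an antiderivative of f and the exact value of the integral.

Antiderivative: F(x) = 4*x*exp(x) - 14*exp(x)/3; value = 2*exp(1)/3 + 4*exp(3/2)/3

Recognize the product-rule pattern: f = u'v + uv' with u = 4*x - 14/3, v = exp(x), so integration by parts undoes it.
F(x) = 4*x*exp(x) - 14*exp(x)/3 is an antiderivative of f.
Check: d/dx[4*x*exp(x) - 14*exp(x)/3] = 4*x*exp(x) - 2*exp(x)/3, which equals f(x).
F(3/2) = 4*exp(3/2)/3; F(1) = -2*exp(1)/3.
Integral = F(3/2) - F(1) = 2*exp(1)/3 + 4*exp(3/2)/3.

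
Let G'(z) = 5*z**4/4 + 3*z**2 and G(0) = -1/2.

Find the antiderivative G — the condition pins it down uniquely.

G(z) = (z**5 + 4*z**3 - 2)/4

The integrand splits into summands that can be handled one at a time.
A general antiderivative is z**5/4 + z**3 - 1/2 + C.
The condition gives C = -1/2 - (-1/2) = 0.
So G(z) = (z**5 + 4*z**3 - 2)/4.
Check: d/dz[(z**5 + 4*z**3 - 2)/4] = 5*z**4/4 + 3*z**2 = G'(z).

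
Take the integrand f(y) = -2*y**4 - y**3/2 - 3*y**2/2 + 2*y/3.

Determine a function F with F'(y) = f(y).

Integrate term by term and add the pieces.
Check: d/dy[-2*y**5/5 - y**4/8 - y**3/2 + y**2/3] = -2*y**4 - y**3/2 - 3*y**2/2 + 2*y/3 = f(y).

An antiderivative is F(y) = -2*y**5/5 - y**4/8 - y**3/2 + y**2/3.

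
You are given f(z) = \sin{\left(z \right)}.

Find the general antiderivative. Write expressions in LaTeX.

Differentiate the proposed F(z) back; it has to land on f(z) exactly.
Check: d/dz[- \cos{\left(z \right)}] = \sin{\left(z \right)} = f(z).

F(z) = - \cos{\left(z \right)} + C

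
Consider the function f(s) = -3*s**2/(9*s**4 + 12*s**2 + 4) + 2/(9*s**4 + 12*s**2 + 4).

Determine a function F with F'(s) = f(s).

An antiderivative is F(s) = s/(3*s**2 + 2).

f has the shape u'v + uv' for u = s and v = 1/(3*s**2 + 2) — it is the derivative of the product u*v.
Check: d/ds[s/(3*s**2 + 2)] = (2 - 3*s**2)/(9*s**4 + 12*s**2 + 4), which equals f(s).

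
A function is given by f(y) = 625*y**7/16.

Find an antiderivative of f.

For F(y) to be correct the identity F'(y) - f(y) = 0 must hold.
Check: d/dy[625*y**8/128] = 625*y**7/16 = f(y).

An antiderivative is F(y) = 625*y**8/128.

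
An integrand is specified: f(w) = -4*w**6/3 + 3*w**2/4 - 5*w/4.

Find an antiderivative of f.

An antiderivative is F(w) = -4*w**7/21 + w**3/4 - 5*w**2/8.

The integrand splits into summands that can be handled one at a time.
Check: d/dw[-4*w**7/21 + w**3/4 - 5*w**2/8] = -4*w**6/3 + 3*w**2/4 - 5*w/4 = f(w).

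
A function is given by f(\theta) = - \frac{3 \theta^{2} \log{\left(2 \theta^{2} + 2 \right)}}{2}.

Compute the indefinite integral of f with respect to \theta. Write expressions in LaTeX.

F(\theta) = \frac{- 3 \theta^{3} \log{\left(2 \theta^{2} + 2 \right)} + 2 \theta^{3} - 6 \theta + 6 \operatorname{atan}{\left(\theta \right)}}{6} + C

A first test for any F(\theta): its \theta-derivative must equal f(\theta) identically.
Check: d/d\theta[\frac{- 3 \theta^{3} \log{\left(2 \theta^{2} + 2 \right)} + 2 \theta^{3} - 6 \theta + 6 \operatorname{atan}{\left(\theta \right)}}{6}] = - \frac{3 \theta^{2} \log{\left(\theta^{2} + 1 \right)}}{2} - \frac{3 \theta^{2} \log{\left(2 \right)}}{2}, which equals f(\theta).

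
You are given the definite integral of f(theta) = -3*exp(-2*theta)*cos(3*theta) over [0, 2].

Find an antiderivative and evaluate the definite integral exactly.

Antiderivative: F(theta) = 3*(-3*sin(3*theta) + 2*cos(3*theta))*exp(-2*theta)/13; value = -6/13 - 9*exp(-4)*sin(6)/13 + 6*exp(-4)*cos(6)/13

Whatever form F(theta) takes, F'(theta) = f(theta) is non-negotiable.
F(theta) = 3*(-3*sin(3*theta) + 2*cos(3*theta))*exp(-2*theta)/13 is an antiderivative of f.
Check: d/dtheta[3*(-3*sin(3*theta) + 2*cos(3*theta))*exp(-2*theta)/13] = -3*exp(-2*theta)*cos(3*theta) = f(theta).
F(2) = -9*exp(-4)*sin(6)/13 + 6*exp(-4)*cos(6)/13; F(0) = 6/13.
Integral = F(2) - F(0) = -6/13 - 9*exp(-4)*sin(6)/13 + 6*exp(-4)*cos(6)/13.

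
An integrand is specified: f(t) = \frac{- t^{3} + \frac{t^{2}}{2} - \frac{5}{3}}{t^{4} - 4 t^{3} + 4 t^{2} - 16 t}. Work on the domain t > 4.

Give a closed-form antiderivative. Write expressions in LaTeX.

An antiderivative is F(t) = \frac{5 \log{\left(t \right)}}{48} - \frac{173 \log{\left(t - 4 \right)}}{240} - \frac{23 \log{\left(t^{2} + 4 \right)}}{120} - \frac{37 \operatorname{atan}{\left(\frac{t}{2} \right)}}{120}.

The denominator factors as 6 t \left(t - 4\right) \left(t^{2} + 4\right); partial fractions split f into directly integrable pieces: - \frac{23 t + 37}{60 \left(t^{2} + 4\right)} - \frac{173}{240 \left(t - 4\right)} + \frac{5}{48 t}.
Check: d/dt[\frac{5 \log{\left(t \right)}}{48} - \frac{173 \log{\left(t - 4 \right)}}{240} - \frac{23 \log{\left(t^{2} + 4 \right)}}{120} - \frac{37 \operatorname{atan}{\left(\frac{t}{2} \right)}}{120}] = \frac{- 6 t^{3} + 3 t^{2} - 10}{6 t^{4} - 24 t^{3} + 24 t^{2} - 96 t}, which equals f(t).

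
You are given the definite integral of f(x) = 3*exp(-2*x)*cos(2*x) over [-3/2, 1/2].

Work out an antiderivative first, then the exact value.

Since d/dx undoes antidifferentiation here, F'(x) = f(x) is required of F(x).
F(x) = -3*(-sin(2*x) + cos(2*x))*exp(-2*x)/4 is an antiderivative of f.
Check: d/dx[-3*(-sin(2*x) + cos(2*x))*exp(-2*x)/4] = 3*exp(-2*x)*cos(2*x) = f(x).
F(1/2) = -3*exp(-1)*cos(1)/4 + 3*exp(-1)*sin(1)/4; F(-3/2) = -3*exp(3)*sin(3)/4 - 3*exp(3)*cos(3)/4.
Integral = F(1/2) - F(-3/2) = 3*exp(3)*cos(3)/4 - 3*exp(-1)*cos(1)/4 + 3*exp(-1)*sin(1)/4 + 3*exp(3)*sin(3)/4.

Antiderivative: F(x) = -3*(-sin(2*x) + cos(2*x))*exp(-2*x)/4; value = 3*exp(3)*cos(3)/4 - 3*exp(-1)*cos(1)/4 + 3*exp(-1)*sin(1)/4 + 3*exp(3)*sin(3)/4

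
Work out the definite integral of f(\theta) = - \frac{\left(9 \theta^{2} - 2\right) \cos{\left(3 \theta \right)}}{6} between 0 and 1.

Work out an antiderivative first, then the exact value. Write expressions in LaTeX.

Since d/d\theta undoes antidifferentiation here, F'(\theta) = f(\theta) is required of F(\theta).
F(\theta) = - \frac{9 \theta^{2} \sin{\left(3 \theta \right)} + 6 \theta \cos{\left(3 \theta \right)} - 4 \sin{\left(3 \theta \right)}}{18} is an antiderivative of f.
Check: d/d\theta[- \frac{9 \theta^{2} \sin{\left(3 \theta \right)} + 6 \theta \cos{\left(3 \theta \right)} - 4 \sin{\left(3 \theta \right)}}{18}] = - \frac{3 \theta^{2} \cos{\left(3 \theta \right)}}{2} + \frac{\cos{\left(3 \theta \right)}}{3}, which equals f(\theta).
F(1) = - \frac{5 \sin{\left(3 \right)}}{18} - \frac{\cos{\left(3 \right)}}{3}; F(0) = 0.
Integral = F(1) - F(0) = - \frac{5 \sin{\left(3 \right)}}{18} - \frac{\cos{\left(3 \right)}}{3}.

Antiderivative: F(\theta) = - \frac{9 \theta^{2} \sin{\left(3 \theta \right)} + 6 \theta \cos{\left(3 \theta \right)} - 4 \sin{\left(3 \theta \right)}}{18}; value = - \frac{5 \sin{\left(3 \right)}}{18} - \frac{\cos{\left(3 \right)}}{3}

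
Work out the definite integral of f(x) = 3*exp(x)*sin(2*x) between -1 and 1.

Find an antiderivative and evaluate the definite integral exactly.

For F(x) to be correct the identity F'(x) - f(x) = 0 must hold.
F(x) = 3*exp(x)*sin(2*x)/5 - 6*exp(x)*cos(2*x)/5 is an antiderivative of f.
Check: d/dx[3*exp(x)*sin(2*x)/5 - 6*exp(x)*cos(2*x)/5] = 3*exp(x)*sin(2*x) = f(x).
F(1) = -6*exp(1)*cos(2)/5 + 3*exp(1)*sin(2)/5; F(-1) = -3*exp(-1)*sin(2)/5 - 6*exp(-1)*cos(2)/5.
Integral = F(1) - F(-1) = 6*exp(-1)*cos(2)/5 + 3*exp(-1)*sin(2)/5 - 6*exp(1)*cos(2)/5 + 3*exp(1)*sin(2)/5.

Antiderivative: F(x) = 3*exp(x)*sin(2*x)/5 - 6*exp(x)*cos(2*x)/5; value = 6*exp(-1)*cos(2)/5 + 3*exp(-1)*sin(2)/5 - 6*exp(1)*cos(2)/5 + 3*exp(1)*sin(2)/5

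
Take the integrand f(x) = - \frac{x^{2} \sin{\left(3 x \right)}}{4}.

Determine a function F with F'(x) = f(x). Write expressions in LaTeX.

An antiderivative is F(x) = \frac{x^{2} \cos{\left(3 x \right)}}{12} - \frac{x \sin{\left(3 x \right)}}{18} - \frac{\cos{\left(3 x \right)}}{54}.

Differentiate the proposed F(x) back; it has to land on f(x) exactly.
Check: d/dx[\frac{x^{2} \cos{\left(3 x \right)}}{12} - \frac{x \sin{\left(3 x \right)}}{18} - \frac{\cos{\left(3 x \right)}}{54}] = - \frac{x^{2} \sin{\left(3 x \right)}}{4} = f(x).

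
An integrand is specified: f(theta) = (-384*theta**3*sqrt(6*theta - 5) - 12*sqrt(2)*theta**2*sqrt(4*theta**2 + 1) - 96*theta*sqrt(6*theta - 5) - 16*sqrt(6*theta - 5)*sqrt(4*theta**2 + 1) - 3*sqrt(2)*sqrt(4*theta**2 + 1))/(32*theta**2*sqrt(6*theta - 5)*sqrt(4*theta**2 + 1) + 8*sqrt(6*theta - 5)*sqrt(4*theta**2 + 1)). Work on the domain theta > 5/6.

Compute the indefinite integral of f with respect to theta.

Whatever form F(theta) takes, F'(theta) = f(theta) is non-negotiable.
Check: d/dtheta[-sqrt(3*theta - 5/2)/4 - 3*sqrt(4*theta**2 + 1) - atan(2*theta)] = (-384*theta**3*sqrt(6*theta - 5) - 12*sqrt(2)*theta**2*sqrt(4*theta**2 + 1) - 96*theta*sqrt(6*theta - 5) - 16*sqrt(6*theta - 5)*sqrt(4*theta**2 + 1) - 3*sqrt(2)*sqrt(4*theta**2 + 1))/(32*theta**2*sqrt(6*theta - 5)*sqrt(4*theta**2 + 1) + 8*sqrt(6*theta - 5)*sqrt(4*theta**2 + 1)) = f(theta).

F(theta) = -sqrt(3*theta - 5/2)/4 - 3*sqrt(4*theta**2 + 1) - atan(2*theta) + C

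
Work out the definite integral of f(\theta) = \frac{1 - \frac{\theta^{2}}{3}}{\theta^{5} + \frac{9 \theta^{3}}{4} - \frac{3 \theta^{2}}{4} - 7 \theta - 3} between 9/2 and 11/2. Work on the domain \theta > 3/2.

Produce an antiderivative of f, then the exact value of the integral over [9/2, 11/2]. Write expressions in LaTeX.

The denominator factors as 3 \left(\theta + 1\right) \left(2 \theta - 3\right) \left(2 \theta + 1\right) \left(\theta^{2} + 4\right); partial fractions split f into directly integrable pieces: \frac{28 \left(23 \theta - 3\right)}{6375 \left(\theta^{2} + 4\right)} - \frac{22}{51 \left(2 \theta + 1\right)} + \frac{2}{125 \left(2 \theta - 3\right)} + \frac{8}{75 \left(\theta + 1\right)}.
F(\theta) = \frac{\log{\left(\theta - \frac{3}{2} \right)}}{125} - \frac{11 \log{\left(\theta + \frac{1}{2} \right)}}{51} + \frac{8 \log{\left(\theta + 1 \right)}}{75} + \frac{322 \log{\left(\theta^{2} + 4 \right)}}{6375} - \frac{14 \operatorname{atan}{\left(\frac{\theta}{2} \right)}}{2125} is an antiderivative of f.
Check: d/d\theta[\frac{\log{\left(\theta - \frac{3}{2} \right)}}{125} - \frac{11 \log{\left(\theta + \frac{1}{2} \right)}}{51} + \frac{8 \log{\left(\theta + 1 \right)}}{75} + \frac{322 \log{\left(\theta^{2} + 4 \right)}}{6375} - \frac{14 \operatorname{atan}{\left(\frac{\theta}{2} \right)}}{2125}] = \frac{12 - 4 \theta^{2}}{12 \theta^{5} + 27 \theta^{3} - 9 \theta^{2} - 84 \theta - 36}, which equals f(\theta).
F(11/2) = - \frac{11 \log{\left(6 \right)}}{51} - \frac{14 \operatorname{atan}{\left(\frac{11}{4} \right)}}{2125} + \frac{\log{\left(4 \right)}}{125} + \frac{322 \log{\left(\frac{137}{4} \right)}}{6375} + \frac{8 \log{\left(\frac{13}{2} \right)}}{75}; F(9/2) = - \frac{11 \log{\left(5 \right)}}{51} - \frac{14 \operatorname{atan}{\left(\frac{9}{4} \right)}}{2125} + \frac{\log{\left(3 \right)}}{125} + \frac{322 \log{\left(\frac{97}{4} \right)}}{6375} + \frac{8 \log{\left(\frac{11}{2} \right)}}{75}.
Integral = F(11/2) - F(9/2) = - \frac{11 \log{\left(6 \right)}}{51} - \frac{8 \log{\left(\frac{11}{2} \right)}}{75} - \frac{322 \log{\left(\frac{97}{4} \right)}}{6375} - \frac{\log{\left(3 \right)}}{125} - \frac{14 \operatorname{atan}{\left(\frac{11}{4} \right)}}{2125} + \frac{14 \operatorname{atan}{\left(\frac{9}{4} \right)}}{2125} + \frac{\log{\left(4 \right)}}{125} + \frac{322 \log{\left(\frac{137}{4} \right)}}{6375} + \frac{8 \log{\left(\frac{13}{2} \right)}}{75} + \frac{11 \log{\left(5 \right)}}{51}.

Antiderivative: F(\theta) = \frac{\log{\left(\theta - \frac{3}{2} \right)}}{125} - \frac{11 \log{\left(\theta + \frac{1}{2} \right)}}{51} + \frac{8 \log{\left(\theta + 1 \right)}}{75} + \frac{322 \log{\left(\theta^{2} + 4 \right)}}{6375} - \frac{14 \operatorname{atan}{\left(\frac{\theta}{2} \right)}}{2125}; value = - \frac{11 \log{\left(6 \right)}}{51} - \frac{8 \log{\left(\frac{11}{2} \right)}}{75} - \frac{322 \log{\left(\frac{97}{4} \right)}}{6375} - \frac{\log{\left(3 \right)}}{125} - \frac{14 \operatorname{atan}{\left(\frac{11}{4} \right)}}{2125} + \frac{14 \operatorname{atan}{\left(\frac{9}{4} \right)}}{2125} + \frac{\log{\left(4 \right)}}{125} + \frac{322 \log{\left(\frac{137}{4} \right)}}{6375} + \frac{8 \log{\left(\frac{13}{2} \right)}}{75} + \frac{11 \log{\left(5 \right)}}{51}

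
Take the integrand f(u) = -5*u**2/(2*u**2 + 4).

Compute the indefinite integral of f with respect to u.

F(u) = -5*(u - sqrt(2)*atan(sqrt(2)*u/2))/2 + C

Differentiate the proposed F(u) back; it has to land on f(u) exactly.
Check: d/du[-5*(u - sqrt(2)*atan(sqrt(2)*u/2))/2] = -5*u**2/(2*u**2 + 4) = f(u).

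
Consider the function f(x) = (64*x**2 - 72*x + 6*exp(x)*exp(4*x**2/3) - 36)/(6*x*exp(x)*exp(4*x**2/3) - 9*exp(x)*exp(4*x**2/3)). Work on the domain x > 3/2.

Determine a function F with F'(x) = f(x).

An antiderivative is F(x) = -4*exp(-4*x**2/3 - x) + log(2*x - 3).

Check any antiderivative F(x) by computing F'(x) and comparing it with f(x).
Check: d/dx[-4*exp(-4*x**2/3 - x) + log(2*x - 3)] = (64*x**2 - 72*x + 6*exp(x)*exp(4*x**2/3) - 36)/(6*x*exp(x)*exp(4*x**2/3) - 9*exp(x)*exp(4*x**2/3)) = f(x).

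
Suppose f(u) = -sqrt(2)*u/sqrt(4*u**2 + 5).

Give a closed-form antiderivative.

An antiderivative is F(u) = -sqrt(2*u**2 + 5/2)/2.

The substitution w = 2*u**2 + 5/2 works: f is exactly (dF/dw)*(dw/du) for that inner function.
Check: d/du[-sqrt(2*u**2 + 5/2)/2] = -sqrt(2)*u/sqrt(4*u**2 + 5) = f(u).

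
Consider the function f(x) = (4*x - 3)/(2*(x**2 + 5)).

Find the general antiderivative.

F(x) = log(x**2 + 5) - 3*sqrt(5)*atan(sqrt(5)*x/5)/10 + C

Recover f(x) by differentiating a candidate F(x); any mismatch rules it out.
Check: d/dx[log(x**2 + 5) - 3*sqrt(5)*atan(sqrt(5)*x/5)/10] = (4*x - 3)/(2*x**2 + 10), which equals f(x).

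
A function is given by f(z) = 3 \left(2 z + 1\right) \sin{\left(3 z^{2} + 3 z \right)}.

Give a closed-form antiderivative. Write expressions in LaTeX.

f matches the chain-rule pattern g'(h)*h' with inner function h(z) = 3 z^{2} + 3 z; substituting u = h(z) collapses the integral.
Check: d/dz[- \cos{\left(3 z^{2} + 3 z \right)}] = 6 z \sin{\left(3 z^{2} + 3 z \right)} + 3 \sin{\left(3 z^{2} + 3 z \right)}, which equals f(z).

An antiderivative is F(z) = - \cos{\left(3 z^{2} + 3 z \right)}.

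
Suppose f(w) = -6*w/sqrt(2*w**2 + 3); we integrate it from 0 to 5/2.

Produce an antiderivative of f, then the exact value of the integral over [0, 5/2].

Antiderivative: F(w) = -3*sqrt(2*w**2 + 3); value = -3*sqrt(62)/2 + 3*sqrt(3)

f matches the chain-rule pattern g'(h)*h' with inner function h(w) = 2*w**2 + 3; substituting u = h(w) collapses the integral.
F(w) = -3*sqrt(2*w**2 + 3) is an antiderivative of f.
Check: d/dw[-3*sqrt(2*w**2 + 3)] = -6*w/sqrt(2*w**2 + 3) = f(w).
F(5/2) = -3*sqrt(62)/2; F(0) = -3*sqrt(3).
Integral = F(5/2) - F(0) = -3*sqrt(62)/2 + 3*sqrt(3).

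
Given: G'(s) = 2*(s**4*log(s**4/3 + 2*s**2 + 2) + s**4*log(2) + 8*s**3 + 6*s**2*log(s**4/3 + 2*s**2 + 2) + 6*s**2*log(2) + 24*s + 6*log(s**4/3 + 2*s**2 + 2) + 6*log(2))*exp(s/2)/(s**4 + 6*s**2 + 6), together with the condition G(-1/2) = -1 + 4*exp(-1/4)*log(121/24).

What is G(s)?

G'(s) has the shape u'v + uv' for u = 4*exp(s/2) and v = log(2*s**4/3 + 4*s**2 + 4) — it is the derivative of the product u*v.
A general antiderivative is 4*exp(s/2)*log(2*s**4/3 + 4*s**2 + 4) + C.
The condition gives C = -1 + 4*exp(-1/4)*log(121/24) - (4*exp(-1/4)*log(121/24)) = -1.
So G(s) = 4*exp(s/2)*log(2*s**4/3 + 4*s**2 + 4) - 1.
Check: d/ds[4*exp(s/2)*log(2*s**4/3 + 4*s**2 + 4) - 1] = (2*s**4*exp(s/2)*log(s**4/3 + 2*s**2 + 2) + 2*s**4*exp(s/2)*log(2) + 16*s**3*exp(s/2) + 12*s**2*exp(s/2)*log(s**4/3 + 2*s**2 + 2) + 12*s**2*exp(s/2)*log(2) + 48*s*exp(s/2) + 12*exp(s/2)*log(s**4/3 + 2*s**2 + 2) + 12*exp(s/2)*log(2))/(s**4 + 6*s**2 + 6), which equals G'(s).

G(s) = 4*exp(s/2)*log(2*s**4/3 + 4*s**2 + 4) - 1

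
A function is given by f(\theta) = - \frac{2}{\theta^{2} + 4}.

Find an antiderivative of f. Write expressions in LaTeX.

An antiderivative is F(\theta) = - \operatorname{atan}{\left(\frac{\theta}{2} \right)}.

An antiderivative F(\theta) passes only if d/d\theta[F] lands on f(\theta) exactly.
Check: d/d\theta[- \operatorname{atan}{\left(\frac{\theta}{2} \right)}] = - \frac{2}{\theta^{2} + 4} = f(\theta).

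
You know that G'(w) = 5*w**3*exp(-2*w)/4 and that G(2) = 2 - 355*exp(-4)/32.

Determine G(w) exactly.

G(w) = (-20*w**3 - 30*w**2 - 30*w - 15)*exp(-2*w)/32 + 2

Recognize the product-rule pattern: G'(w) = u'v + uv' with u = -5*w**3/8 - 15*w**2/16 - 15*w/16 - 15/32, v = exp(-2*w), so integration by parts undoes it.
A general antiderivative is (-20*w**3 - 30*w**2 - 30*w - 15)*exp(-2*w)/32 + C.
The condition gives C = 2 - 355*exp(-4)/32 - (-355*exp(-4)/32) = 2.
So G(w) = (-20*w**3 - 30*w**2 - 30*w - 15)*exp(-2*w)/32 + 2.
Check: d/dw[(-20*w**3 - 30*w**2 - 30*w - 15)*exp(-2*w)/32 + 2] = 5*w**3*exp(-2*w)/4 = G'(w).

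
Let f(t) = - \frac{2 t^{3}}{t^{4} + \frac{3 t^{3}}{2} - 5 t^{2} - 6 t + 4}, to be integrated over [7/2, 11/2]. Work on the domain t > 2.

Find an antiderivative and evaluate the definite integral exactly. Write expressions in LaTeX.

Antiderivative: F(t) = - \frac{2 \log{\left(t - 2 \right)}}{3} + \frac{2 \log{\left(t - \frac{1}{2} \right)}}{75} - \frac{34 \log{\left(t + 2 \right)}}{25} - \frac{8}{5 t + 10}; value = - \frac{34 \log{\left(\frac{15}{2} \right)}}{25} - \frac{2 \log{\left(\frac{7}{2} \right)}}{3} - \frac{2 \log{\left(3 \right)}}{75} + \frac{2 \log{\left(5 \right)}}{75} + \frac{64}{825} + \frac{2 \log{\left(\frac{3}{2} \right)}}{3} + \frac{34 \log{\left(\frac{11}{2} \right)}}{25}

Factor the denominator (\left(t - 2\right) \left(t + 2\right)^{2} \left(2 t - 1\right)) and decompose: f = \frac{4}{75 \left(2 t - 1\right)} - \frac{34}{25 \left(t + 2\right)} + \frac{8}{5 \left(t + 2\right)^{2}} - \frac{2}{3 \left(t - 2\right)}; each piece integrates to a log, atan, or power term.
F(t) = - \frac{2 \log{\left(t - 2 \right)}}{3} + \frac{2 \log{\left(t - \frac{1}{2} \right)}}{75} - \frac{34 \log{\left(t + 2 \right)}}{25} - \frac{8}{5 t + 10} is an antiderivative of f.
Check: d/dt[- \frac{2 \log{\left(t - 2 \right)}}{3} + \frac{2 \log{\left(t - \frac{1}{2} \right)}}{75} - \frac{34 \log{\left(t + 2 \right)}}{25} - \frac{8}{5 t + 10}] = - \frac{4 t^{3}}{2 t^{4} + 3 t^{3} - 10 t^{2} - 12 t + 8}, which equals f(t).
F(11/2) = - \frac{34 \log{\left(\frac{15}{2} \right)}}{25} - \frac{2 \log{\left(\frac{7}{2} \right)}}{3} - \frac{16}{75} + \frac{2 \log{\left(5 \right)}}{75}; F(7/2) = - \frac{34 \log{\left(\frac{11}{2} \right)}}{25} - \frac{16}{55} - \frac{2 \log{\left(\frac{3}{2} \right)}}{3} + \frac{2 \log{\left(3 \right)}}{75}.
Integral = F(11/2) - F(7/2) = - \frac{34 \log{\left(\frac{15}{2} \right)}}{25} - \frac{2 \log{\left(\frac{7}{2} \right)}}{3} - \frac{2 \log{\left(3 \right)}}{75} + \frac{2 \log{\left(5 \right)}}{75} + \frac{64}{825} + \frac{2 \log{\left(\frac{3}{2} \right)}}{3} + \frac{34 \log{\left(\frac{11}{2} \right)}}{25}.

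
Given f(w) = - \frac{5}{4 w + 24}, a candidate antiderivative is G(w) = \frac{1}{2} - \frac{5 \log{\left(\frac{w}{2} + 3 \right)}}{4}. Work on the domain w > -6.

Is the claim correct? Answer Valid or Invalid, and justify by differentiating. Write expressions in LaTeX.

Valid: G'(w) = f(w).

d/dw[G] = - \frac{5}{4 w + 24}
This equals f(w) exactly, so the claim holds.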